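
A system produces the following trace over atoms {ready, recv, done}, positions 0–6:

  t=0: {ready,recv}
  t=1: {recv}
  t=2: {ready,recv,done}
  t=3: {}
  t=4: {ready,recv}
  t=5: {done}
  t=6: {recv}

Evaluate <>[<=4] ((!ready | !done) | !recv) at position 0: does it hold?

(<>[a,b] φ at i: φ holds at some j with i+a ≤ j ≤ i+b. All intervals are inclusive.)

Holds

Check ((!ready | !done) | !recv) at each j in [0,4]:
  j=0: true
  j=1: true
  j=2: false
  j=3: true
  j=4: true
Found at j=0 → formula holds.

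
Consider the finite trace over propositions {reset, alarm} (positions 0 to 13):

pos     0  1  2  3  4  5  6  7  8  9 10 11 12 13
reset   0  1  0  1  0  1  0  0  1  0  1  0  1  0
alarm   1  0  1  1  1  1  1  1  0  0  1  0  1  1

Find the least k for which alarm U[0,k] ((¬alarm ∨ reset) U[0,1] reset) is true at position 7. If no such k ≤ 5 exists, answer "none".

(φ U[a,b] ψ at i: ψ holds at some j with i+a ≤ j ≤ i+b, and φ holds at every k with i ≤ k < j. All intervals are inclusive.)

Need earliest j ≥ 7 with ((¬alarm ∨ reset) U[0,1] reset), and alarm at every k in [7,j-1].
  j=7: rhs fails.
  j=8: rhs holds; lhs holds on [7,7]. k = 1.

1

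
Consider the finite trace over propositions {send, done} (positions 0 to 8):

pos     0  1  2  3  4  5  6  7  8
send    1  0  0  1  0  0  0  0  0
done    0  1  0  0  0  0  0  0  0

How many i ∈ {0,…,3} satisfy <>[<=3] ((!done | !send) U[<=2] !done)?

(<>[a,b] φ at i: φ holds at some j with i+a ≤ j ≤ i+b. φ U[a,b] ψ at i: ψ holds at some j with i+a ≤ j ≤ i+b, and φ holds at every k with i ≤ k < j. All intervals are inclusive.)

4

Evaluate at each i in [0,3]:
  i=0: ✓ (witness j=0)
  i=1: ✓ (witness j=1)
  i=2: ✓ (witness j=2)
  i=3: ✓ (witness j=3)
Positions where it holds: {0, 1, 2, 3} → 4.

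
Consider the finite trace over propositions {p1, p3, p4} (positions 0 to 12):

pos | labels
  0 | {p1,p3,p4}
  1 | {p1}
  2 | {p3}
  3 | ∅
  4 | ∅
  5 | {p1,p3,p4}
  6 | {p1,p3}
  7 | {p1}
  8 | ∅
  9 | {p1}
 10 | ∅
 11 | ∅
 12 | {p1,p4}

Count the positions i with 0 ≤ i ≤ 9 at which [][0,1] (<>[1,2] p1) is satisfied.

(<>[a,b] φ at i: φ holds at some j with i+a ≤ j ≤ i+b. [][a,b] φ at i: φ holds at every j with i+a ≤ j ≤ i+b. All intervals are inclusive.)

5

Evaluate at each i in [0,9]:
  i=0: ✗ (fails at j=1)
  i=1: ✗ (fails at j=1)
  i=2: ✗ (fails at j=2)
  i=3: ✓ (all of [3,4])
  i=4: ✓ (all of [4,5])
  i=5: ✓ (all of [5,6])
  i=6: ✓ (all of [6,7])
  i=7: ✓ (all of [7,8])
  i=8: ✗ (fails at j=9)
  i=9: ✗ (fails at j=9)
Positions where it holds: {3, 4, 5, 6, 7} → 5.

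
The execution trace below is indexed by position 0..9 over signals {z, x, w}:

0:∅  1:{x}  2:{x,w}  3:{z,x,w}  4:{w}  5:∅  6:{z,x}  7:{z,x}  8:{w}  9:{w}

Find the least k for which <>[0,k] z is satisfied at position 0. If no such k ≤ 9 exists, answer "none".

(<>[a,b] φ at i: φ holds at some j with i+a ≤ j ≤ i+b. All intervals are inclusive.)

3

Scan j = 0,1,… for z:
  j=0: fails
  j=1: fails
  j=2: fails
  j=3: holds
First hit at j=3, so smallest k = 3-0 = 3.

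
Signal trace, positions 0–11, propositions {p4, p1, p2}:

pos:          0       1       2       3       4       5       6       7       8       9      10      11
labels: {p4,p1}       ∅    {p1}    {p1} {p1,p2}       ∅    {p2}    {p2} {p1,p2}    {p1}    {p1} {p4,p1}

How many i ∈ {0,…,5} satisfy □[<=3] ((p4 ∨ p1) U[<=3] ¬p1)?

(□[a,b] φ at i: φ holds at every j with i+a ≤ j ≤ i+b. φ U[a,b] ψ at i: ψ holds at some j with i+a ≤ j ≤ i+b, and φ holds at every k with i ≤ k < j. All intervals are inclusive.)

5

Evaluate at each i in [0,5]:
  i=0: ✓ (all of [0,3])
  i=1: ✓ (all of [1,4])
  i=2: ✓ (all of [2,5])
  i=3: ✓ (all of [3,6])
  i=4: ✓ (all of [4,7])
  i=5: ✗ (fails at j=8)
Positions where it holds: {0, 1, 2, 3, 4} → 5.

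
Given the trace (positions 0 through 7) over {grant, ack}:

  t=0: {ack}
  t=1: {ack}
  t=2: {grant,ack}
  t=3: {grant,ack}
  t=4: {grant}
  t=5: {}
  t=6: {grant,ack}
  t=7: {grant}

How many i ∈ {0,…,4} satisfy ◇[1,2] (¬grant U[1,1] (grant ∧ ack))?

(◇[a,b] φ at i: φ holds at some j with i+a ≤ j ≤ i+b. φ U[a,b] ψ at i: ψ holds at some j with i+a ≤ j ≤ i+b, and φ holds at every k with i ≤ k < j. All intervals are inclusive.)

3

Evaluate at each i in [0,4]:
  i=0: ✓ (witness j=1)
  i=1: ✗ (none in [2,3])
  i=2: ✗ (none in [3,4])
  i=3: ✓ (witness j=5)
  i=4: ✓ (witness j=5)
Positions where it holds: {0, 3, 4} → 3.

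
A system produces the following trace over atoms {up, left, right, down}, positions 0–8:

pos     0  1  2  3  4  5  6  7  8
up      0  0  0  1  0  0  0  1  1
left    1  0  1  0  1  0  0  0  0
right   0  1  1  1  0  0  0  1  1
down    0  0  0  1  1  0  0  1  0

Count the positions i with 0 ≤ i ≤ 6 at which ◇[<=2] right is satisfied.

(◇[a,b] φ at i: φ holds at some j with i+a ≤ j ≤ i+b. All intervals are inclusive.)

Evaluate at each i in [0,6]:
  i=0: ✓ (witness j=1)
  i=1: ✓ (witness j=1)
  i=2: ✓ (witness j=2)
  i=3: ✓ (witness j=3)
  i=4: ✗ (none in [4,6])
  i=5: ✓ (witness j=7)
  i=6: ✓ (witness j=7)
Positions where it holds: {0, 1, 2, 3, 5, 6} → 6.

6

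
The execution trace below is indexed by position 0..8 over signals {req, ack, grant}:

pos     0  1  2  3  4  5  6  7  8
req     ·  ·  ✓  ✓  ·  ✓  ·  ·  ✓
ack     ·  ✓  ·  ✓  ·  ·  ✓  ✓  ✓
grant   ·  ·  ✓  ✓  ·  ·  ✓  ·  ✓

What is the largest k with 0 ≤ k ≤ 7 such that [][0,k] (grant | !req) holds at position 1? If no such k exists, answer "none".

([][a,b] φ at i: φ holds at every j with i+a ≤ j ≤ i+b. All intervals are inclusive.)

3

(grant | !req) must hold from j=1 onward; find where it first fails.
  j=1: holds
  j=2: holds
  j=3: holds
  j=4: holds
  j=5: fails
Holds on [1,4], so largest k = 3.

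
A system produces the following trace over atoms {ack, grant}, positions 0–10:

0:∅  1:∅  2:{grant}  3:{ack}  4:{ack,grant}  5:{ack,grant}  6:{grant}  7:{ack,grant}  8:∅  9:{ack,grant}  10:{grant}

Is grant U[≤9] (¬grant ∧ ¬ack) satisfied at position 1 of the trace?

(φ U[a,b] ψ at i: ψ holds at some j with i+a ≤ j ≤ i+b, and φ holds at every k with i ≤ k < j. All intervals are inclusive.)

Need some j in [1,10] with (¬grant ∧ ¬ack), and grant at every k in [1,j-1].
  j=1: (¬grant ∧ ¬ack) holds; no prefix to check → satisfied.

True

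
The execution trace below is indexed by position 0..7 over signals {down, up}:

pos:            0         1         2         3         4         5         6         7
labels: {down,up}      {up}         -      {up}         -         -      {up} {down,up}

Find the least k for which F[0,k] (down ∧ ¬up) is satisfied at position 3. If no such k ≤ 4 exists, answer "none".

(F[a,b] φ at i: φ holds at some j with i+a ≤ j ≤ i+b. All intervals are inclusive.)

none

Scan j = 3,4,… for (down ∧ ¬up):
  j=3: fails
  j=4: fails
  j=5: fails
  j=6: fails
  j=7: fails
No j in [3,7] satisfies it → none.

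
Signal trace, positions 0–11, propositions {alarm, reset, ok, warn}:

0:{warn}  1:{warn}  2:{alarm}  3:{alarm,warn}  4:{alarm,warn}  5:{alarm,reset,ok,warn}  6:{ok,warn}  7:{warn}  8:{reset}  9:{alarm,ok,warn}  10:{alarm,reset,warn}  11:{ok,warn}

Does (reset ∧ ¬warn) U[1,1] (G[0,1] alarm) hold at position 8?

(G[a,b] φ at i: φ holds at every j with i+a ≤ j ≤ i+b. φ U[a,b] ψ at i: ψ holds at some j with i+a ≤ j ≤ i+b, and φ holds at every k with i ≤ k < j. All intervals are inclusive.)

Need some j in [9,9] with G[0,1] alarm, and (reset ∧ ¬warn) at every k in [8,j-1].
  j=9: G[0,1] alarm holds; (reset ∧ ¬warn) holds at every k in [8,8] → satisfied.

Yes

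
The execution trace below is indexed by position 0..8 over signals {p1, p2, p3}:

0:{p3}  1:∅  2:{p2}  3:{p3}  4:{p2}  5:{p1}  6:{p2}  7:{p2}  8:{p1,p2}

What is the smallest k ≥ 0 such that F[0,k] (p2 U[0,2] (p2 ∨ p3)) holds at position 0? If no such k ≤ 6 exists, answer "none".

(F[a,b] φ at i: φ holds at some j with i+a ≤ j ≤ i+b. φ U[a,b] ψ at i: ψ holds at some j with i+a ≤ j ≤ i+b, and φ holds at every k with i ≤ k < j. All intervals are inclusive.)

Scan j = 0,1,… for (p2 U[0,2] (p2 ∨ p3)):
  j=0: holds
First hit at j=0, so smallest k = 0-0 = 0.

0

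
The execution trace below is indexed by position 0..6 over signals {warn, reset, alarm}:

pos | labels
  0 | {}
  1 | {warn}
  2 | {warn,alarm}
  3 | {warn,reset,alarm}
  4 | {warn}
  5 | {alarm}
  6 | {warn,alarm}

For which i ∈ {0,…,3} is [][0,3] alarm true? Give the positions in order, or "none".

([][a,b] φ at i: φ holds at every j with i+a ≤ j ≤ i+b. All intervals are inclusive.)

Evaluate at each i in [0,3]:
  i=0: ✗ (fails at j=0)
  i=1: ✗ (fails at j=1)
  i=2: ✗ (fails at j=4)
  i=3: ✗ (fails at j=4)

none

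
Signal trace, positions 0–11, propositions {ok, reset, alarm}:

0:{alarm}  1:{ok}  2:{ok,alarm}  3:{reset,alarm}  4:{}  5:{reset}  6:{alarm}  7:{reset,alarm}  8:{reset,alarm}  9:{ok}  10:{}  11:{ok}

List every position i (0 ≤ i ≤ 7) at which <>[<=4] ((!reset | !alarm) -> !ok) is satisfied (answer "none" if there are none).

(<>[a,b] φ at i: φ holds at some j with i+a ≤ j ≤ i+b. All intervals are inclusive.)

Evaluate at each i in [0,7]:
  i=0: ✓ (witness j=0)
  i=1: ✓ (witness j=3)
  i=2: ✓ (witness j=3)
  i=3: ✓ (witness j=3)
  i=4: ✓ (witness j=4)
  i=5: ✓ (witness j=5)
  i=6: ✓ (witness j=6)
  i=7: ✓ (witness j=7)

0, 1, 2, 3, 4, 5, 6, 7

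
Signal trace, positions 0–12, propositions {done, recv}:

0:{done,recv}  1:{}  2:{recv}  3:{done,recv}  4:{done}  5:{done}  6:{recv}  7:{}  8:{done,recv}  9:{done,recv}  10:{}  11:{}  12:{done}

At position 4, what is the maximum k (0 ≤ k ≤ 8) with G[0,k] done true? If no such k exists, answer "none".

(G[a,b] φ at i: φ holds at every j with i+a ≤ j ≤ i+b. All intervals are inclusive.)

1

done must hold from j=4 onward; find where it first fails.
  j=4: holds
  j=5: holds
  j=6: fails
Holds on [4,5], so largest k = 1.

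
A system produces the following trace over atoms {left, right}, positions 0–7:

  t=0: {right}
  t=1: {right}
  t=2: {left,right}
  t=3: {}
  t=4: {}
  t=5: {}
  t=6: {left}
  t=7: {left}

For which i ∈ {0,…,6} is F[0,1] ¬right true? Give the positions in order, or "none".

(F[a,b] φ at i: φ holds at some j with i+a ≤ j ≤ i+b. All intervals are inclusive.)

2, 3, 4, 5, 6

Evaluate at each i in [0,6]:
  i=0: ✗ (none in [0,1])
  i=1: ✗ (none in [1,2])
  i=2: ✓ (witness j=3)
  i=3: ✓ (witness j=3)
  i=4: ✓ (witness j=4)
  i=5: ✓ (witness j=5)
  i=6: ✓ (witness j=6)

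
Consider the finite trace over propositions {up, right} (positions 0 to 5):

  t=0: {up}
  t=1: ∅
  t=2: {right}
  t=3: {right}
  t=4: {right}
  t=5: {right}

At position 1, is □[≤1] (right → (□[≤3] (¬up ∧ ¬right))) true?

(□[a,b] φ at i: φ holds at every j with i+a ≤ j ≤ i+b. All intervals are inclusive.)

Check (right → (□[≤3] (¬up ∧ ¬right))) at every j in [1,2]:
  j=1: antecedent false → ✓
  j=2: antecedent true; consequent fails at 2 → ✗
Fails at j=2 → formula fails.

Does not hold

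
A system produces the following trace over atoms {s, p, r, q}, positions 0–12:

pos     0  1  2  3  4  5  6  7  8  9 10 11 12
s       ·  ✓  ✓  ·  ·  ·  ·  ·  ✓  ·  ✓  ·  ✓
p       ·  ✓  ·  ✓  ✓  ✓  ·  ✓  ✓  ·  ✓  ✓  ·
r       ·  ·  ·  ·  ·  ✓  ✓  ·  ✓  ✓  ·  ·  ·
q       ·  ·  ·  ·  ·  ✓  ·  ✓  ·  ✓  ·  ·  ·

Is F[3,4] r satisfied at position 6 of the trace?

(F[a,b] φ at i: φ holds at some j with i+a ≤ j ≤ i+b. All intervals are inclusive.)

Check r at each j in [9,10]:
  j=9: true
  j=10: false
Found at j=9 → formula holds.

Yes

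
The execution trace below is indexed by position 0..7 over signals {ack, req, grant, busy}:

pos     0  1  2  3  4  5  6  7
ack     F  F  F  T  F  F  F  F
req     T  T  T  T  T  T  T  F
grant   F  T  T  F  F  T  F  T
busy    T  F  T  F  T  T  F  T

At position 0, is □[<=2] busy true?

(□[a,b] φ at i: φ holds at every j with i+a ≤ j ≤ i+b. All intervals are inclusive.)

False

Check busy at every j in [0,2]:
  j=0: true
  j=1: false
  j=2: true
Fails at j=1 → formula fails.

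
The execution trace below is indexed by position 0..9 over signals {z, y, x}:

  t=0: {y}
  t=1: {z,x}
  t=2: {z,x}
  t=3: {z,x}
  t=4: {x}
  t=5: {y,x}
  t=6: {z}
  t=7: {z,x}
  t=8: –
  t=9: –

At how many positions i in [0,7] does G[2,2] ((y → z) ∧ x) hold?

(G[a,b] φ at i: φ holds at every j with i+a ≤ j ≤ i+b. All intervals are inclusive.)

Evaluate at each i in [0,7]:
  i=0: ✓ (all of [2,2])
  i=1: ✓ (all of [3,3])
  i=2: ✓ (all of [4,4])
  i=3: ✗ (fails at j=5)
  i=4: ✗ (fails at j=6)
  i=5: ✓ (all of [7,7])
  i=6: ✗ (fails at j=8)
  i=7: ✗ (fails at j=9)
Positions where it holds: {0, 1, 2, 5} → 4.

4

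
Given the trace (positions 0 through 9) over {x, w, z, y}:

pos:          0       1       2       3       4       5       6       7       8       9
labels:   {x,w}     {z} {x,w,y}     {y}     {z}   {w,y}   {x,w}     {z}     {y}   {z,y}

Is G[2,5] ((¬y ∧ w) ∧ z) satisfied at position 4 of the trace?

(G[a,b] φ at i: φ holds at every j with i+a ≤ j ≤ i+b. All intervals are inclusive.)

Does not hold

Check ((¬y ∧ w) ∧ z) at every j in [6,9]:
  j=6: false
  j=7: false
  j=8: false
  j=9: false
Fails at j=6 → formula fails.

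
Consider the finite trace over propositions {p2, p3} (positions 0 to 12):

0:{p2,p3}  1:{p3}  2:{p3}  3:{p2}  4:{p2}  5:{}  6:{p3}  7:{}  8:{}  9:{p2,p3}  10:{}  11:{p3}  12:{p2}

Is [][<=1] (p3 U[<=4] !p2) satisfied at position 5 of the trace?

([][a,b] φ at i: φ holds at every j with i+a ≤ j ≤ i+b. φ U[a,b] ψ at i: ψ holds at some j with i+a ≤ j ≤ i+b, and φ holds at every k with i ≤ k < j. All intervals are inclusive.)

Holds

Check (p3 U[<=4] !p2) at every j in [5,6]:
  j=5: holds
  j=6: holds
All positions satisfy it → formula holds.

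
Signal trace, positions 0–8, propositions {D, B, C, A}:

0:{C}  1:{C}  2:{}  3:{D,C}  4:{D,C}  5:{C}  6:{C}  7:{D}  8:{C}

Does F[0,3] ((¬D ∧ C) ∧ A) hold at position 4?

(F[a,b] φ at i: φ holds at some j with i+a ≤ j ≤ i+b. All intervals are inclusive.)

Check ((¬D ∧ C) ∧ A) at each j in [4,7]:
  j=4: false
  j=5: false
  j=6: false
  j=7: false
No position in the window satisfies it → formula fails.

No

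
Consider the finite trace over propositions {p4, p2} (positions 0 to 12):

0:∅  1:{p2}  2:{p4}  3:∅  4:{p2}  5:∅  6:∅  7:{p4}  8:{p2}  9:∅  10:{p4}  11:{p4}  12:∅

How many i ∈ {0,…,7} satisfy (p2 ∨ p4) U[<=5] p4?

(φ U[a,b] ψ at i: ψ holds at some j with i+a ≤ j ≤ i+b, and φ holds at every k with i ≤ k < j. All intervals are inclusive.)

Evaluate at each i in [0,7]:
  i=0: ✗ (lhs fails at k=0 before rhs at j=2)
  i=1: ✓ (rhs at j=2; lhs holds on [1,1])
  i=2: ✓ (rhs at j=2)
  i=3: ✗ (lhs fails at k=3 before rhs at j=7)
  i=4: ✗ (lhs fails at k=5 before rhs at j=7)
  i=5: ✗ (lhs fails at k=5 before rhs at j=7)
  i=6: ✗ (lhs fails at k=6 before rhs at j=7)
  i=7: ✓ (rhs at j=7)
Positions where it holds: {1, 2, 7} → 3.

3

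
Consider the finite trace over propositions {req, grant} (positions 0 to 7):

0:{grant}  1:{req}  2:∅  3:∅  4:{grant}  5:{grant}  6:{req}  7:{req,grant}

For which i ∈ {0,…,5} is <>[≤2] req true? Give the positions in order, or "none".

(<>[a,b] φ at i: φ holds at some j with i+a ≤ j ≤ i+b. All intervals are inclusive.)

0, 1, 4, 5

Evaluate at each i in [0,5]:
  i=0: ✓ (witness j=1)
  i=1: ✓ (witness j=1)
  i=2: ✗ (none in [2,4])
  i=3: ✗ (none in [3,5])
  i=4: ✓ (witness j=6)
  i=5: ✓ (witness j=6)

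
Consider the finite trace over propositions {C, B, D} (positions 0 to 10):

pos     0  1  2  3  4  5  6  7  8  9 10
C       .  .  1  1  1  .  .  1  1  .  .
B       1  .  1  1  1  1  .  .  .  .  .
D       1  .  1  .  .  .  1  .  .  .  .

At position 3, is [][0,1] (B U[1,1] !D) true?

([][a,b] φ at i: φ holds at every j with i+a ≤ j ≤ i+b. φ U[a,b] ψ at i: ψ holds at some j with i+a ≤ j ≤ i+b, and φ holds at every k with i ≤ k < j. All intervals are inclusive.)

Check (B U[1,1] !D) at every j in [3,4]:
  j=3: holds
  j=4: holds
All positions satisfy it → formula holds.

Yes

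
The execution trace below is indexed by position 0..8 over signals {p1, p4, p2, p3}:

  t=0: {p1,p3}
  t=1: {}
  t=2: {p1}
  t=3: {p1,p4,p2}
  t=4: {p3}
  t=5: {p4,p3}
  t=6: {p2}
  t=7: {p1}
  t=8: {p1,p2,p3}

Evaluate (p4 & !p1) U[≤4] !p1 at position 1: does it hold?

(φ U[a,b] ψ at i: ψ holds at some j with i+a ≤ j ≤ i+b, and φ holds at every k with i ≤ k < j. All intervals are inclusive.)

Holds

Need some j in [1,5] with !p1, and (p4 & !p1) at every k in [1,j-1].
  j=1: !p1 holds; no prefix to check → satisfied.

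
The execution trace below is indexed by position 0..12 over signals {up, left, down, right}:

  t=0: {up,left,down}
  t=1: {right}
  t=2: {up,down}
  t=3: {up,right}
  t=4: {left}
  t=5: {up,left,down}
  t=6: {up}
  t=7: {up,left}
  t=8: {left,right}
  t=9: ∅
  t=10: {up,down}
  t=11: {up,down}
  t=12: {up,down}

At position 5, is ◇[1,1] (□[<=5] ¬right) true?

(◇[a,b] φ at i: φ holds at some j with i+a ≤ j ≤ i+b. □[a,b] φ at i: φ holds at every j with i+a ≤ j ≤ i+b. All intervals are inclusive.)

Check □[<=5] ¬right at each j in [6,6]:
  j=6: fails at 8
No position in the window satisfies it → formula fails.

No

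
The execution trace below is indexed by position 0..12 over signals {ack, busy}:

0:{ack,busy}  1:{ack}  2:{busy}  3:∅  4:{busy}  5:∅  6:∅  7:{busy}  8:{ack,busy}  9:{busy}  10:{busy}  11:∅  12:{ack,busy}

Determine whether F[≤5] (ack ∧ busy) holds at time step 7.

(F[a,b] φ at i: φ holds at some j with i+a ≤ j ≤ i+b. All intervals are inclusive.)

True

Check (ack ∧ busy) at each j in [7,12]:
  j=7: false
  j=8: true
  j=9: false
  j=10: false
  j=11: false
  j=12: true
Found at j=8 → formula holds.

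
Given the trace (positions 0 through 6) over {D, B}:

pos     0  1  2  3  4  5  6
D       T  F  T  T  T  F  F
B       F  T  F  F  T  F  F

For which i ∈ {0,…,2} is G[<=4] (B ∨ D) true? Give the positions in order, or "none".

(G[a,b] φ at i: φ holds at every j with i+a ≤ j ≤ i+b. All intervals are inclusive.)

Evaluate at each i in [0,2]:
  i=0: ✓ (all of [0,4])
  i=1: ✗ (fails at j=5)
  i=2: ✗ (fails at j=5)

0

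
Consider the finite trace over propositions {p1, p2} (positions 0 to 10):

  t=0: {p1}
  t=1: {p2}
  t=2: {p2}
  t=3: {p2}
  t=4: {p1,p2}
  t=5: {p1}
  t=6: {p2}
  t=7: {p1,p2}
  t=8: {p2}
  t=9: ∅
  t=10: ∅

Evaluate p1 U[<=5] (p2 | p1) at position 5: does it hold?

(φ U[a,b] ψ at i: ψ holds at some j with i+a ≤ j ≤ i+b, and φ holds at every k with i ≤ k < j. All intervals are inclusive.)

Need some j in [5,10] with (p2 | p1), and p1 at every k in [5,j-1].
  j=5: (p2 | p1) holds; no prefix to check → satisfied.

True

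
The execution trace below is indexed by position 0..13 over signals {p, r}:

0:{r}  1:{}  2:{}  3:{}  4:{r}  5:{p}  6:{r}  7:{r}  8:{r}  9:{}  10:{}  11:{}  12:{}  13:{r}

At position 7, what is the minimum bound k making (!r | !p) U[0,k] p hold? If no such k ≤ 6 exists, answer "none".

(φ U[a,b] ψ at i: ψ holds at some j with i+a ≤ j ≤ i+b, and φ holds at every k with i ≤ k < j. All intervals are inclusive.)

Need earliest j ≥ 7 with p, and (!r | !p) at every k in [7,j-1].
  j=7: rhs fails.
  j=8: rhs fails.
  j=9: rhs fails.
  j=10: rhs fails.
  j=11: rhs fails.
  j=12: rhs fails.
  j=13: rhs fails.
No witness within the range → none.

none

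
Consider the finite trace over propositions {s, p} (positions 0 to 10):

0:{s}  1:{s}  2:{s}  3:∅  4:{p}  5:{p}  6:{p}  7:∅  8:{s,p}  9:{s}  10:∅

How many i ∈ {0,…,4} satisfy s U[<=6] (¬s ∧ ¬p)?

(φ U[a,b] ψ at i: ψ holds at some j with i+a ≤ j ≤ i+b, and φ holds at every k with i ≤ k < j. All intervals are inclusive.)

Evaluate at each i in [0,4]:
  i=0: ✓ (rhs at j=3; lhs holds on [0,2])
  i=1: ✓ (rhs at j=3; lhs holds on [1,2])
  i=2: ✓ (rhs at j=3; lhs holds on [2,2])
  i=3: ✓ (rhs at j=3)
  i=4: ✗ (lhs fails at k=4 before rhs at j=7)
Positions where it holds: {0, 1, 2, 3} → 4.

4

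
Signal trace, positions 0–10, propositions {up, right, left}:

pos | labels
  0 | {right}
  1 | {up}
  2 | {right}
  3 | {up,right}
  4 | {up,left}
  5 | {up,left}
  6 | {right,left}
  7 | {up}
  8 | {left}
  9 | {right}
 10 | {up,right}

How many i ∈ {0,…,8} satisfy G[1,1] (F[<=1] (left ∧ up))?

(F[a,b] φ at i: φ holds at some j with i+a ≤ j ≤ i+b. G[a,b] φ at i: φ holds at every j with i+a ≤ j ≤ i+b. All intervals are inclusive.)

3

Evaluate at each i in [0,8]:
  i=0: ✗ (fails at j=1)
  i=1: ✗ (fails at j=2)
  i=2: ✓ (all of [3,3])
  i=3: ✓ (all of [4,4])
  i=4: ✓ (all of [5,5])
  i=5: ✗ (fails at j=6)
  i=6: ✗ (fails at j=7)
  i=7: ✗ (fails at j=8)
  i=8: ✗ (fails at j=9)
Positions where it holds: {2, 3, 4} → 3.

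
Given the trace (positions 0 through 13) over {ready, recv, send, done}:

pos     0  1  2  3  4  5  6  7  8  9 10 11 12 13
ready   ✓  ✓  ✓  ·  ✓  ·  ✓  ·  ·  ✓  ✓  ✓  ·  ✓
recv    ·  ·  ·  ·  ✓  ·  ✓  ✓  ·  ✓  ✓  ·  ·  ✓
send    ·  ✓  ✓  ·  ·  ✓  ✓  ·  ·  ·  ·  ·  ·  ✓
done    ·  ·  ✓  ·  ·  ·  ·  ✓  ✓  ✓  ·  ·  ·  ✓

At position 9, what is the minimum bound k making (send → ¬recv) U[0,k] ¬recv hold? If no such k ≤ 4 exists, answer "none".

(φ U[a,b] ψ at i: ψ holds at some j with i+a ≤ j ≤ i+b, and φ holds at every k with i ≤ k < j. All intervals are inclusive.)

Need earliest j ≥ 9 with ¬recv, and (send → ¬recv) at every k in [9,j-1].
  j=9: rhs fails.
  j=10: rhs fails.
  j=11: rhs holds; lhs holds on [9,10]. k = 2.

2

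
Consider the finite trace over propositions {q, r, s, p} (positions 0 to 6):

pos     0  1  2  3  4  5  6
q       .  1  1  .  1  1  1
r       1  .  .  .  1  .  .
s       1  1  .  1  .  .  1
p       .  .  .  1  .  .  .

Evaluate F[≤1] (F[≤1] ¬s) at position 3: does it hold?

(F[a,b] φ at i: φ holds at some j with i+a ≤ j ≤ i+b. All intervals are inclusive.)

Check F[≤1] ¬s at each j in [3,4]:
  j=3: holds (witness at 4)
  j=4: holds (witness at 4)
Found at j=3 → formula holds.

Yes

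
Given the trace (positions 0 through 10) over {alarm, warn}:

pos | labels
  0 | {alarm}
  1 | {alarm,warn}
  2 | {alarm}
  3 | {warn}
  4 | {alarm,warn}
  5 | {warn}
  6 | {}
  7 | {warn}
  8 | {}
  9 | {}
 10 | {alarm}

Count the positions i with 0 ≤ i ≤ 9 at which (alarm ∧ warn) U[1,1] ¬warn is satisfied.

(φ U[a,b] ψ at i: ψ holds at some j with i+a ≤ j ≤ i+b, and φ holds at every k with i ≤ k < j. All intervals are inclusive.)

1

Evaluate at each i in [0,9]:
  i=0: ✗ (no rhs in [1,1])
  i=1: ✓ (rhs at j=2; lhs holds on [1,1])
  i=2: ✗ (no rhs in [3,3])
  i=3: ✗ (no rhs in [4,4])
  i=4: ✗ (no rhs in [5,5])
  i=5: ✗ (lhs fails at k=5 before rhs at j=6)
  i=6: ✗ (no rhs in [7,7])
  i=7: ✗ (lhs fails at k=7 before rhs at j=8)
  i=8: ✗ (lhs fails at k=8 before rhs at j=9)
  i=9: ✗ (lhs fails at k=9 before rhs at j=10)
Positions where it holds: {1} → 1.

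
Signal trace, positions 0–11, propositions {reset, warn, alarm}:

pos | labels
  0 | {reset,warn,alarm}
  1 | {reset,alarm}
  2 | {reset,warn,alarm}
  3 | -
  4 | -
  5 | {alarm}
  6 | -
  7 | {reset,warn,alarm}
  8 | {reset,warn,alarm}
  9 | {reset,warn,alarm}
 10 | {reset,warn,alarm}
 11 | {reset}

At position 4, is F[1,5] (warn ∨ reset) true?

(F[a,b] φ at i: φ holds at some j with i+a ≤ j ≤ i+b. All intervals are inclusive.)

Holds

Check (warn ∨ reset) at each j in [5,9]:
  j=5: false
  j=6: false
  j=7: true
  j=8: true
  j=9: true
Found at j=7 → formula holds.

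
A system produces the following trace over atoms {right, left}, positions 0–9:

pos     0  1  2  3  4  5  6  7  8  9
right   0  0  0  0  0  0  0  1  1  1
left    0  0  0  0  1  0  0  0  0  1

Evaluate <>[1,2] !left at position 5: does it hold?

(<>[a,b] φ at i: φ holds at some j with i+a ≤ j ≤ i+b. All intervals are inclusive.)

True

Check !left at each j in [6,7]:
  j=6: true
  j=7: true
Found at j=6 → formula holds.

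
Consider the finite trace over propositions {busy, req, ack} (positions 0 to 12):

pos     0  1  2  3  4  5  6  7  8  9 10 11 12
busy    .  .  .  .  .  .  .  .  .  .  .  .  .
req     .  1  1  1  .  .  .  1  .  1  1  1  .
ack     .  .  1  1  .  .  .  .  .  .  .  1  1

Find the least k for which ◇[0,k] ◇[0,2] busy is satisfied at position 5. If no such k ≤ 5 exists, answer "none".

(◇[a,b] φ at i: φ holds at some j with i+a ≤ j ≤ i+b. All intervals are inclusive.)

Scan j = 5,6,… for ◇[0,2] busy:
  j=5: fails
  j=6: fails
  j=7: fails
  j=8: fails
  j=9: fails
  j=10: fails
No j in [5,10] satisfies it → none.

none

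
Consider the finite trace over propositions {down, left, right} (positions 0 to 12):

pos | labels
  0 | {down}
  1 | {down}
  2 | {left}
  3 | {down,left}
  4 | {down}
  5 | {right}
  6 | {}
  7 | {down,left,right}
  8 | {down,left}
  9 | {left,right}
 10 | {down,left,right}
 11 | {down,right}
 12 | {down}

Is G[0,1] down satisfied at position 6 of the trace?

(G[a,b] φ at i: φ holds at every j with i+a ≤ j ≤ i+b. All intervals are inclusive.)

Does not hold

Check down at every j in [6,7]:
  j=6: false
  j=7: true
Fails at j=6 → formula fails.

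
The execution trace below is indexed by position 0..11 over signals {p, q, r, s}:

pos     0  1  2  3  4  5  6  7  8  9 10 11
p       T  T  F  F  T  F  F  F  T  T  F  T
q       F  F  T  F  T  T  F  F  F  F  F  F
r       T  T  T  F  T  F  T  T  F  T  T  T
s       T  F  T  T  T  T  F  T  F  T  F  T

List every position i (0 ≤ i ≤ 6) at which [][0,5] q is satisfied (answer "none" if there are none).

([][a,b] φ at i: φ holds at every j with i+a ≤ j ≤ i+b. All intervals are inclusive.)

none

Evaluate at each i in [0,6]:
  i=0: ✗ (fails at j=0)
  i=1: ✗ (fails at j=1)
  i=2: ✗ (fails at j=3)
  i=3: ✗ (fails at j=3)
  i=4: ✗ (fails at j=6)
  i=5: ✗ (fails at j=6)
  i=6: ✗ (fails at j=6)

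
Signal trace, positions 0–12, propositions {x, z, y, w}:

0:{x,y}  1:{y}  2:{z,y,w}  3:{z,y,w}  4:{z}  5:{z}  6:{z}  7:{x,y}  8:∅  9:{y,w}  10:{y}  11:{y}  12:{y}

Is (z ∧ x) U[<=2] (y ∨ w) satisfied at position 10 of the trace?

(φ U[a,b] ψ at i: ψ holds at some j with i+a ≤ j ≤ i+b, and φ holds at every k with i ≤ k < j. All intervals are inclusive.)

Need some j in [10,12] with (y ∨ w), and (z ∧ x) at every k in [10,j-1].
  j=10: (y ∨ w) holds; no prefix to check → satisfied.

Yes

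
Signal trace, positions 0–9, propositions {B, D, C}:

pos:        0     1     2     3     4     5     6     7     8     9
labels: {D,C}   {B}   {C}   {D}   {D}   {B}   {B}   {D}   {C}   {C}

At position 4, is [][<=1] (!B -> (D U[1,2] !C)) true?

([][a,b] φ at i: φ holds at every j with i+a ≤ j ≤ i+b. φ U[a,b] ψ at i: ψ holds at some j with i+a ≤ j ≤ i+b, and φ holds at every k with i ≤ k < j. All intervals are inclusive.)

Check (!B -> (D U[1,2] !C)) at every j in [4,5]:
  j=4: antecedent true; consequent holds → ✓
  j=5: antecedent false → ✓
All positions satisfy it → formula holds.

Holds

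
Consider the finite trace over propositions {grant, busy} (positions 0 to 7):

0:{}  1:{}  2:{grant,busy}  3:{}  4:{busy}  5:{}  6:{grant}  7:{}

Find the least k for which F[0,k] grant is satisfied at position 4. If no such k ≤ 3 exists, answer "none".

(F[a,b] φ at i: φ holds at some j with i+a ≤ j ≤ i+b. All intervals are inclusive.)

Scan j = 4,5,… for grant:
  j=4: fails
  j=5: fails
  j=6: holds
First hit at j=6, so smallest k = 6-4 = 2.

2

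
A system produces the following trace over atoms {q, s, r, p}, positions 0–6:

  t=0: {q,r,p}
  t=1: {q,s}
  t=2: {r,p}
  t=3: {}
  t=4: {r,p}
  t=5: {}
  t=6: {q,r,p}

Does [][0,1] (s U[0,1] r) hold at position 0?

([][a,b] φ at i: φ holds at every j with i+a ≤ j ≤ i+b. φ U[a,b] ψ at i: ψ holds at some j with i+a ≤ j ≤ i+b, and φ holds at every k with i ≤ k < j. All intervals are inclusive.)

Holds

Check (s U[0,1] r) at every j in [0,1]:
  j=0: holds
  j=1: holds
All positions satisfy it → formula holds.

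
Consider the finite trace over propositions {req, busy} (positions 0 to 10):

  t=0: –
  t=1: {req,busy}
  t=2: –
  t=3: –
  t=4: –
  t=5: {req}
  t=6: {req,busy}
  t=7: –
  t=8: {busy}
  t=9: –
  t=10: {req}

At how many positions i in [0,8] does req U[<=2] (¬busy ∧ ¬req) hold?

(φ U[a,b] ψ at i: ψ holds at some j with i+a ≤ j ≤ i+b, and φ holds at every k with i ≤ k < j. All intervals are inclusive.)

8

Evaluate at each i in [0,8]:
  i=0: ✓ (rhs at j=0)
  i=1: ✓ (rhs at j=2; lhs holds on [1,1])
  i=2: ✓ (rhs at j=2)
  i=3: ✓ (rhs at j=3)
  i=4: ✓ (rhs at j=4)
  i=5: ✓ (rhs at j=7; lhs holds on [5,6])
  i=6: ✓ (rhs at j=7; lhs holds on [6,6])
  i=7: ✓ (rhs at j=7)
  i=8: ✗ (lhs fails at k=8 before rhs at j=9)
Positions where it holds: {0, 1, 2, 3, 4, 5, 6, 7} → 8.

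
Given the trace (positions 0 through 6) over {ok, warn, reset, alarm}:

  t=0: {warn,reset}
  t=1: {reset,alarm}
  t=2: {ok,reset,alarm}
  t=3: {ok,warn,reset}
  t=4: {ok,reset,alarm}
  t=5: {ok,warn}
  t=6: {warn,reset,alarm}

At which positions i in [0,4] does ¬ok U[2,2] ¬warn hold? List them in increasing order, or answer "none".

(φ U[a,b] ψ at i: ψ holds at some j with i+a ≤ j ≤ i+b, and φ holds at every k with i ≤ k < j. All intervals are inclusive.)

Evaluate at each i in [0,4]:
  i=0: ✓ (rhs at j=2; lhs holds on [0,1])
  i=1: ✗ (no rhs in [3,3])
  i=2: ✗ (lhs fails at k=2 before rhs at j=4)
  i=3: ✗ (no rhs in [5,5])
  i=4: ✗ (no rhs in [6,6])

0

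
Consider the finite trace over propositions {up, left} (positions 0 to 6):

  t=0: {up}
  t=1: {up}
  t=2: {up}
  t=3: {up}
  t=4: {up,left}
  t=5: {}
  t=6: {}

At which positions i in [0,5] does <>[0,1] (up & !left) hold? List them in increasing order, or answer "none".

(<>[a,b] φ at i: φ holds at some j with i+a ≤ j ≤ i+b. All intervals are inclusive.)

Evaluate at each i in [0,5]:
  i=0: ✓ (witness j=0)
  i=1: ✓ (witness j=1)
  i=2: ✓ (witness j=2)
  i=3: ✓ (witness j=3)
  i=4: ✗ (none in [4,5])
  i=5: ✗ (none in [5,6])

0, 1, 2, 3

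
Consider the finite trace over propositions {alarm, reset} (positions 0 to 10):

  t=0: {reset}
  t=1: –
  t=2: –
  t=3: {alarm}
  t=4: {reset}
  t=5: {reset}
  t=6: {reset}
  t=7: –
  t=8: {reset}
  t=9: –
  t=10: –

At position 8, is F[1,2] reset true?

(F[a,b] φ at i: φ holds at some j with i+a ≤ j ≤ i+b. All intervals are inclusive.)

False

Check reset at each j in [9,10]:
  j=9: false
  j=10: false
No position in the window satisfies it → formula fails.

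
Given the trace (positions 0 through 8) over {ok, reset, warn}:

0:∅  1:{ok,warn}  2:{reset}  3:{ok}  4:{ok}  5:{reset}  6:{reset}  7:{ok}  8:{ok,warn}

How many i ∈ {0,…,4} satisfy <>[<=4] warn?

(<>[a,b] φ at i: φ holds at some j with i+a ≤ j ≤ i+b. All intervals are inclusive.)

Evaluate at each i in [0,4]:
  i=0: ✓ (witness j=1)
  i=1: ✓ (witness j=1)
  i=2: ✗ (none in [2,6])
  i=3: ✗ (none in [3,7])
  i=4: ✓ (witness j=8)
Positions where it holds: {0, 1, 4} → 3.

3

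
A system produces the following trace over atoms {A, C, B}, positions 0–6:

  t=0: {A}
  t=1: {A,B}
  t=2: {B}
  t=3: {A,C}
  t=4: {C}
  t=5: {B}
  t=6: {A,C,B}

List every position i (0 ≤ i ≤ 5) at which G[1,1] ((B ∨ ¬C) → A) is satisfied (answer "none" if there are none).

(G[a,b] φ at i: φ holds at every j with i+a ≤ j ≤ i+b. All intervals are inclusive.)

Evaluate at each i in [0,5]:
  i=0: ✓ (all of [1,1])
  i=1: ✗ (fails at j=2)
  i=2: ✓ (all of [3,3])
  i=3: ✓ (all of [4,4])
  i=4: ✗ (fails at j=5)
  i=5: ✓ (all of [6,6])

0, 2, 3, 5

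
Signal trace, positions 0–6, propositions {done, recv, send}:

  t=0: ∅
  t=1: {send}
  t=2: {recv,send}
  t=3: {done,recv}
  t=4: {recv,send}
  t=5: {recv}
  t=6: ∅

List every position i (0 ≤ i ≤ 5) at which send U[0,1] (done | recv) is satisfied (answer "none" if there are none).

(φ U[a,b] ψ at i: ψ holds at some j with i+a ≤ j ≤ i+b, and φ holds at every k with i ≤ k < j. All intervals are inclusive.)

Evaluate at each i in [0,5]:
  i=0: ✗ (no rhs in [0,1])
  i=1: ✓ (rhs at j=2; lhs holds on [1,1])
  i=2: ✓ (rhs at j=2)
  i=3: ✓ (rhs at j=3)
  i=4: ✓ (rhs at j=4)
  i=5: ✓ (rhs at j=5)

1, 2, 3, 4, 5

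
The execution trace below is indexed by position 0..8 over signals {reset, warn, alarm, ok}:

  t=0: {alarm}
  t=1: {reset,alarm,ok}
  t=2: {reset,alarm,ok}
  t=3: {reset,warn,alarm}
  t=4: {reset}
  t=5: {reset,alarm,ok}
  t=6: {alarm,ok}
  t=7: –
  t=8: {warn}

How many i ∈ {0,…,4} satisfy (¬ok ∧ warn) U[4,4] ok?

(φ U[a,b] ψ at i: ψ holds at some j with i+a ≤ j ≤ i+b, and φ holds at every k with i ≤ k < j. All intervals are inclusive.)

Evaluate at each i in [0,4]:
  i=0: ✗ (no rhs in [4,4])
  i=1: ✗ (lhs fails at k=1 before rhs at j=5)
  i=2: ✗ (lhs fails at k=2 before rhs at j=6)
  i=3: ✗ (no rhs in [7,7])
  i=4: ✗ (no rhs in [8,8])
Positions where it holds: {} → 0.

0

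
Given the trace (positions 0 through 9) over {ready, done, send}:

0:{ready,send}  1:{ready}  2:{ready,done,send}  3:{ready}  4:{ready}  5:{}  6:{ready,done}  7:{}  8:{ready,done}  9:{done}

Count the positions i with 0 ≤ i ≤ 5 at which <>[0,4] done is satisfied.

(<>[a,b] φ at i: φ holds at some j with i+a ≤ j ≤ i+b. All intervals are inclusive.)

Evaluate at each i in [0,5]:
  i=0: ✓ (witness j=2)
  i=1: ✓ (witness j=2)
  i=2: ✓ (witness j=2)
  i=3: ✓ (witness j=6)
  i=4: ✓ (witness j=6)
  i=5: ✓ (witness j=6)
Positions where it holds: {0, 1, 2, 3, 4, 5} → 6.

6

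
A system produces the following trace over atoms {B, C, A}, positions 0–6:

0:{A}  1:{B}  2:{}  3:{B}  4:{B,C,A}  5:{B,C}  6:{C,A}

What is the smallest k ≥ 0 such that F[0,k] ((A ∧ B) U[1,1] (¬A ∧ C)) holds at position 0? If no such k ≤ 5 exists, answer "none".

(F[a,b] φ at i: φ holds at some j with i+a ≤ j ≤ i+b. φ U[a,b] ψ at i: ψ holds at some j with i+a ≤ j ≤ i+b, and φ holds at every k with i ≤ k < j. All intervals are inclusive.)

4

Scan j = 0,1,… for ((A ∧ B) U[1,1] (¬A ∧ C)):
  j=0: fails
  j=1: fails
  j=2: fails
  j=3: fails
  j=4: holds
First hit at j=4, so smallest k = 4-0 = 4.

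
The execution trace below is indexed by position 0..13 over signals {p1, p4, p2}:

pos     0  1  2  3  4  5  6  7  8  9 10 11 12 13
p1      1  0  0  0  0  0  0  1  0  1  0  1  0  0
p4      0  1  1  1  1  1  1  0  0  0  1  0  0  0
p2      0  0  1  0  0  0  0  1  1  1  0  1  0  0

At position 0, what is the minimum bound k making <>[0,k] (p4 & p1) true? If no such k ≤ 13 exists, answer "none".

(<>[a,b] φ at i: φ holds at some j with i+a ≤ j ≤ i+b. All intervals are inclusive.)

Scan j = 0,1,… for (p4 & p1):
  j=0: fails
  j=1: fails
  j=2: fails
  j=3: fails
  j=4: fails
  j=5: fails
  j=6: fails
  j=7: fails
  j=8: fails
  j=9: fails
  j=10: fails
  j=11: fails
  j=12: fails
  j=13: fails
No j in [0,13] satisfies it → none.

none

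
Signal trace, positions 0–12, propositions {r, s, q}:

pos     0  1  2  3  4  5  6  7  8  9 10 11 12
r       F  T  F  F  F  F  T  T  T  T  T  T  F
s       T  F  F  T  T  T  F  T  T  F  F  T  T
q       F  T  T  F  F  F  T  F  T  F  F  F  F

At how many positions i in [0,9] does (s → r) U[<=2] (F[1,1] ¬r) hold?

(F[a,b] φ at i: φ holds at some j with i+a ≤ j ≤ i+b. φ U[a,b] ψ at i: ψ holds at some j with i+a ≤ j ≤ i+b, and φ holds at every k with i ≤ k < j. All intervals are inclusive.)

5

Evaluate at each i in [0,9]:
  i=0: ✗ (lhs fails at k=0 before rhs at j=1)
  i=1: ✓ (rhs at j=1)
  i=2: ✓ (rhs at j=2)
  i=3: ✓ (rhs at j=3)
  i=4: ✓ (rhs at j=4)
  i=5: ✗ (no rhs in [5,7])
  i=6: ✗ (no rhs in [6,8])
  i=7: ✗ (no rhs in [7,9])
  i=8: ✗ (no rhs in [8,10])
  i=9: ✓ (rhs at j=11; lhs holds on [9,10])
Positions where it holds: {1, 2, 3, 4, 9} → 5.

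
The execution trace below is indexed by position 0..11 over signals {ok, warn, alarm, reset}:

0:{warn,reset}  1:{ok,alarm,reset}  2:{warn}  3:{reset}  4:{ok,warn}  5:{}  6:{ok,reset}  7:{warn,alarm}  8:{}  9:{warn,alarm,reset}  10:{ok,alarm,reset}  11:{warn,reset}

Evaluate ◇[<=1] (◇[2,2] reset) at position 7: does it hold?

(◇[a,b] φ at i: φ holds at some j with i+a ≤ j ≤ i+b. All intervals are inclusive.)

Check ◇[2,2] reset at each j in [7,8]:
  j=7: holds (witness at 9)
  j=8: holds (witness at 10)
Found at j=7 → formula holds.

Holds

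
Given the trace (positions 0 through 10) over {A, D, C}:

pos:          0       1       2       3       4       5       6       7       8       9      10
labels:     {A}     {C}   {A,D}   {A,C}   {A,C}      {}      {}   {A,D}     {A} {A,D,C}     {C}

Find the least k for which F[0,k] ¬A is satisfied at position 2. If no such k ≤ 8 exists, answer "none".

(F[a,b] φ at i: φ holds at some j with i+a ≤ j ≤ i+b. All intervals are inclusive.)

Scan j = 2,3,… for ¬A:
  j=2: fails
  j=3: fails
  j=4: fails
  j=5: holds
First hit at j=5, so smallest k = 5-2 = 3.

3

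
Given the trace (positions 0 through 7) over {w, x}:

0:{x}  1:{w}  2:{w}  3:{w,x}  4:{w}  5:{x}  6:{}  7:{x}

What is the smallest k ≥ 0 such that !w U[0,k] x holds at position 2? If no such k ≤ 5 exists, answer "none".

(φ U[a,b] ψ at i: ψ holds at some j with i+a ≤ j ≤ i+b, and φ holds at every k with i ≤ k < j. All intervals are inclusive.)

Need earliest j ≥ 2 with x, and !w at every k in [2,j-1].
  j=2: rhs fails.
  j=3: rhs holds but lhs fails at k=2.
  j=4: rhs fails.
  j=5: rhs holds but lhs fails at k=2.
  j=6: rhs fails.
  j=7: rhs holds but lhs fails at k=2.
No witness within the range → none.

none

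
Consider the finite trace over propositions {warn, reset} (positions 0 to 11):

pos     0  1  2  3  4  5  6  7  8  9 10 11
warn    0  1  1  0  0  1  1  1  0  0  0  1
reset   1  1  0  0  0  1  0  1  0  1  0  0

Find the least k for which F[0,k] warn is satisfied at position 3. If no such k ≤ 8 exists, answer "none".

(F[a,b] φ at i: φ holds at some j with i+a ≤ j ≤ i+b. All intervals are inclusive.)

Scan j = 3,4,… for warn:
  j=3: fails
  j=4: fails
  j=5: holds
First hit at j=5, so smallest k = 5-3 = 2.

2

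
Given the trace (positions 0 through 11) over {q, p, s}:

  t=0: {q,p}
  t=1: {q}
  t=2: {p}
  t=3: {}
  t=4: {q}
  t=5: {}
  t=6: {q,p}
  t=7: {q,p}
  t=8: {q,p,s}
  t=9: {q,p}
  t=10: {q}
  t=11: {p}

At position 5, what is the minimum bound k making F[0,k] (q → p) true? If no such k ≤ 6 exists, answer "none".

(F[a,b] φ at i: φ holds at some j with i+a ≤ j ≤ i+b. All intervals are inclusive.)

0

Scan j = 5,6,… for (q → p):
  j=5: holds
First hit at j=5, so smallest k = 5-5 = 0.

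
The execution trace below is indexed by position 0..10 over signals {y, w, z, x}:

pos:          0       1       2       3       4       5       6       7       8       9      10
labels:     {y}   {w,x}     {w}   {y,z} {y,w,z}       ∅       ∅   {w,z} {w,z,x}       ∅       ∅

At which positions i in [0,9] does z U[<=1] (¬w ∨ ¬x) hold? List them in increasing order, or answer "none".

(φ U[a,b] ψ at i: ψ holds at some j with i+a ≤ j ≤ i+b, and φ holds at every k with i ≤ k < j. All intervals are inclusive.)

0, 2, 3, 4, 5, 6, 7, 8, 9

Evaluate at each i in [0,9]:
  i=0: ✓ (rhs at j=0)
  i=1: ✗ (lhs fails at k=1 before rhs at j=2)
  i=2: ✓ (rhs at j=2)
  i=3: ✓ (rhs at j=3)
  i=4: ✓ (rhs at j=4)
  i=5: ✓ (rhs at j=5)
  i=6: ✓ (rhs at j=6)
  i=7: ✓ (rhs at j=7)
  i=8: ✓ (rhs at j=9; lhs holds on [8,8])
  i=9: ✓ (rhs at j=9)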